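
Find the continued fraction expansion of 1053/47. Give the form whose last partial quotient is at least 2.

[22; 2, 2, 9]

1053 = 22×47 + 19
47 = 2×19 + 9
19 = 2×9 + 1
9 = 9×1 + 0  (stop)
So 1053/47 = [22; 2, 2, 9].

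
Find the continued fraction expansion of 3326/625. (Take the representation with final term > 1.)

3326 = 5×625 + 201
625 = 3×201 + 22
201 = 9×22 + 3
22 = 7×3 + 1
3 = 3×1 + 0  (stop)
So 3326/625 = [5; 3, 9, 7, 3].

[5; 3, 9, 7, 3]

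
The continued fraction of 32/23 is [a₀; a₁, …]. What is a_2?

32 = 1·23 + 9   →  a_0 = 1
23 = 2·9 + 5   →  a_1 = 2
9 = 1·5 + 4   →  a_2 = 1

1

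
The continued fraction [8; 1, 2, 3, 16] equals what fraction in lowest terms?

1418/163

Fold from the inside: start with 16/1.
  3 + 1/16 = 49/16
  2 + 16/49 = 114/49
  1 + 49/114 = 163/114
  8 + 114/163 = 1418/163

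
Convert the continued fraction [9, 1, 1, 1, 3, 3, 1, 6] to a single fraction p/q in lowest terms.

Fold from the inside: start with 6/1.
  1 + 1/6 = 7/6
  3 + 6/7 = 27/7
  3 + 7/27 = 88/27
  1 + 27/88 = 115/88
  1 + 88/115 = 203/115
  1 + 115/203 = 318/203
  9 + 203/318 = 3065/318

3065/318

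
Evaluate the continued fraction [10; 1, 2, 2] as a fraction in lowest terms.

Fold from the inside: start with 2/1.
  2 + 1/2 = 5/2
  1 + 2/5 = 7/5
  10 + 5/7 = 75/7

75/7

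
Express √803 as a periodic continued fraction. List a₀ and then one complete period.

[28; 2, 1, 27, 1, 2, 56]

a₀ = ⌊√803⌋ = 28.
With m₀=0, d₀=1 and mₖ₊₁ = dₖaₖ − mₖ, dₖ₊₁ = (n − mₖ₊₁²)/dₖ, aₖ₊₁ = ⌊(a₀+mₖ₊₁)/dₖ₊₁⌋:
  k=1: m=28, d=19, a=2
  k=2: m=10, d=37, a=1
  k=3: m=27, d=2, a=27
  k=4: m=27, d=37, a=1
  k=5: m=10, d=19, a=2
  k=6: m=28, d=1, a=56
d=1 and a=2a₀=56 at k=6, so the next step gives (m, d) = (28, 19) again — its k=1 value — and the period has length 6.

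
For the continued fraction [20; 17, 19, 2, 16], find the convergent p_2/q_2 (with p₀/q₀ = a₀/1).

6499/324

Using pₖ = aₖpₖ₋₁ + pₖ₋₂, qₖ = aₖqₖ₋₁ + qₖ₋₂ (with p₋₁=1, p₋₂=0, q₋₁=0, q₋₂=1):
  k=0: a=20, p=20, q=1
  k=1: a=17, p=341, q=17
  k=2: a=19, p=6499, q=324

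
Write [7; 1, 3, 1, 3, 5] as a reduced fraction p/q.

Fold from the inside: start with 5/1.
  3 + 1/5 = 16/5
  1 + 5/16 = 21/16
  3 + 16/21 = 79/21
  1 + 21/79 = 100/79
  7 + 79/100 = 779/100

779/100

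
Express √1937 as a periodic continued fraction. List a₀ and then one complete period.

a₀ = ⌊√1937⌋ = 44.
With m₀=0, d₀=1 and mₖ₊₁ = dₖaₖ − mₖ, dₖ₊₁ = (n − mₖ₊₁²)/dₖ, aₖ₊₁ = ⌊(a₀+mₖ₊₁)/dₖ₊₁⌋:
  k=1: m=44, d=1, a=88
d=1 and a=2a₀=88 at k=1, so the next step gives (m, d) = (44, 1) again — its k=1 value — and the period has length 1.

[44; 88]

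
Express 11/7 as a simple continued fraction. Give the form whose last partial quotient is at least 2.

11 = 1×7 + 4
7 = 1×4 + 3
4 = 1×3 + 1
3 = 3×1 + 0  (stop)
So 11/7 = [1; 1, 1, 3].

[1; 1, 1, 3]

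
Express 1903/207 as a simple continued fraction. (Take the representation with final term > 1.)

[9; 5, 5, 1, 2, 2]

1903 = 9*207 + 40
207 = 5*40 + 7
40 = 5*7 + 5
7 = 1*5 + 2
5 = 2*2 + 1
2 = 2*1 + 0  (stop)
So 1903/207 = [9; 5, 5, 1, 2, 2].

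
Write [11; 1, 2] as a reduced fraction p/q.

35/3

Fold from the inside: start with 2/1.
  1 + 1/2 = 3/2
  11 + 2/3 = 35/3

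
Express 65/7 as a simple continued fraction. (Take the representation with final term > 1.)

65 = 9*7 + 2
7 = 3*2 + 1
2 = 2*1 + 0  (stop)
So 65/7 = [9; 3, 2].

[9; 3, 2]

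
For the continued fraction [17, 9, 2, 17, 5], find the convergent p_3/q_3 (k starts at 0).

5679/332

Using pₖ = aₖpₖ₋₁ + pₖ₋₂, qₖ = aₖqₖ₋₁ + qₖ₋₂ (with p₋₁=1, p₋₂=0, q₋₁=0, q₋₂=1):
  k=0: a=17, p=17, q=1
  k=1: a=9, p=154, q=9
  k=2: a=2, p=325, q=19
  k=3: a=17, p=5679, q=332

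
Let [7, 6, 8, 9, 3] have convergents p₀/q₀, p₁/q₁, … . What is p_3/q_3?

3202/447

Using pₖ = aₖpₖ₋₁ + pₖ₋₂, qₖ = aₖqₖ₋₁ + qₖ₋₂ (with p₋₁=1, p₋₂=0, q₋₁=0, q₋₂=1):
  k=0: a=7, p=7, q=1
  k=1: a=6, p=43, q=6
  k=2: a=8, p=351, q=49
  k=3: a=9, p=3202, q=447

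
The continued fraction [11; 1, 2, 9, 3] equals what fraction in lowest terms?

1016/87

Fold from the inside: start with 3/1.
  9 + 1/3 = 28/3
  2 + 3/28 = 59/28
  1 + 28/59 = 87/59
  11 + 59/87 = 1016/87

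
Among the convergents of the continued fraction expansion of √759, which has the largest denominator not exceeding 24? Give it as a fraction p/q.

√759 = [27; 1, 1, 4, 1, 1, 54, …] (period length 6).
Convergents:
  p_0/q_0 = 27/1
  p_1/q_1 = 28/1
  p_2/q_2 = 55/2
  p_3/q_3 = 248/9
  p_4/q_4 = 303/11
  p_5/q_5 = 551/20
  p_6/q_6 = 30057/1091
q_5 = 20 ≤ 24 < 1091 = q_6, so the answer is 551/20.

551/20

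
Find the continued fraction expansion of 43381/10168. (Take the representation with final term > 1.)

43381 = 4*10168 + 2709
10168 = 3*2709 + 2041
2709 = 1*2041 + 668
2041 = 3*668 + 37
668 = 18*37 + 2
37 = 18*2 + 1
2 = 2*1 + 0  (stop)
So 43381/10168 = [4; 3, 1, 3, 18, 18, 2].

[4; 3, 1, 3, 18, 18, 2]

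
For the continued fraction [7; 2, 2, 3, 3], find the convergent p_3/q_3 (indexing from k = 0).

Using pₖ = aₖpₖ₋₁ + pₖ₋₂, qₖ = aₖqₖ₋₁ + qₖ₋₂ (with p₋₁=1, p₋₂=0, q₋₁=0, q₋₂=1):
  k=0: a=7, p=7, q=1
  k=1: a=2, p=15, q=2
  k=2: a=2, p=37, q=5
  k=3: a=3, p=126, q=17

126/17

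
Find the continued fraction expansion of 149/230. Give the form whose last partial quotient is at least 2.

[0; 1, 1, 1, 5, 4, 3]

149 = 0*230 + 149
230 = 1*149 + 81
149 = 1*81 + 68
81 = 1*68 + 13
68 = 5*13 + 3
13 = 4*3 + 1
3 = 3*1 + 0  (stop)
So 149/230 = [0; 1, 1, 1, 5, 4, 3].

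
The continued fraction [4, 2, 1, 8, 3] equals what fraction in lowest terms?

352/81

Fold from the inside: start with 3/1.
  8 + 1/3 = 25/3
  1 + 3/25 = 28/25
  2 + 25/28 = 81/28
  4 + 28/81 = 352/81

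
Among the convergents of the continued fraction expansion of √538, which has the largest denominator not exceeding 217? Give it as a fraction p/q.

1786/77

√538 = [23; 5, 7, 1, 1, 7, 5, 46, …] (period length 7).
Convergents:
  p_0/q_0 = 23/1
  p_1/q_1 = 116/5
  p_2/q_2 = 835/36
  p_3/q_3 = 951/41
  p_4/q_4 = 1786/77
  p_5/q_5 = 13453/580
q_4 = 77 ≤ 217 < 580 = q_5, so the answer is 1786/77.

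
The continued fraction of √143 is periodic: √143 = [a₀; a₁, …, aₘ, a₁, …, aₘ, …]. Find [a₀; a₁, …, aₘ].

[11; 1, 22]

a₀ = ⌊√143⌋ = 11.
With m₀=0, d₀=1 and mₖ₊₁ = dₖaₖ − mₖ, dₖ₊₁ = (n − mₖ₊₁²)/dₖ, aₖ₊₁ = ⌊(a₀+mₖ₊₁)/dₖ₊₁⌋:
  k=1: m=11, d=22, a=1
  k=2: m=11, d=1, a=22
d=1 and a=2a₀=22 at k=2, so the next step gives (m, d) = (11, 22) again — its k=1 value — and the period has length 2.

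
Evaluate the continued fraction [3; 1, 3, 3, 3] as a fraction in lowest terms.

Fold from the inside: start with 3/1.
  3 + 1/3 = 10/3
  3 + 3/10 = 33/10
  1 + 10/33 = 43/33
  3 + 33/43 = 162/43

162/43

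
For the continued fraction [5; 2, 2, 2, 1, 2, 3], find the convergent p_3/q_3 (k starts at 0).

Using pₖ = aₖpₖ₋₁ + pₖ₋₂, qₖ = aₖqₖ₋₁ + qₖ₋₂ (with p₋₁=1, p₋₂=0, q₋₁=0, q₋₂=1):
  k=0: a=5, p=5, q=1
  k=1: a=2, p=11, q=2
  k=2: a=2, p=27, q=5
  k=3: a=2, p=65, q=12

65/12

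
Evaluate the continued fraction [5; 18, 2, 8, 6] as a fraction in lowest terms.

9709/1921

Using pₖ = aₖpₖ₋₁ + pₖ₋₂ and qₖ = aₖqₖ₋₁ + qₖ₋₂:
  k=0: a=5, p=5, q=1
  k=1: a=18, p=91, q=18
  k=2: a=2, p=187, q=37
  k=3: a=8, p=1587, q=314
  k=4: a=6, p=9709, q=1921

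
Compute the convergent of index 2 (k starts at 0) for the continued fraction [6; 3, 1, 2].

Using pₖ = aₖpₖ₋₁ + pₖ₋₂, qₖ = aₖqₖ₋₁ + qₖ₋₂ (with p₋₁=1, p₋₂=0, q₋₁=0, q₋₂=1):
  k=0: a=6, p=6, q=1
  k=1: a=3, p=19, q=3
  k=2: a=1, p=25, q=4

25/4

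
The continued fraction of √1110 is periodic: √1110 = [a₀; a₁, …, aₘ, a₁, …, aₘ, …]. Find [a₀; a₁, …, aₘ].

[33; 3, 6, 3, 66]

a₀ = ⌊√1110⌋ = 33.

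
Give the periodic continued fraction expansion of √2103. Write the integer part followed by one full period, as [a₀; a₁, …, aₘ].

[45; 1, 6, 15, 6, 1, 90]

a₀ = ⌊√2103⌋ = 45.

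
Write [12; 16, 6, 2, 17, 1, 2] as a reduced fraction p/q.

137759/11421

Using pₖ = aₖpₖ₋₁ + pₖ₋₂ and qₖ = aₖqₖ₋₁ + qₖ₋₂:
  k=0: a=12, p=12, q=1
  k=1: a=16, p=193, q=16
  k=2: a=6, p=1170, q=97
  k=3: a=2, p=2533, q=210
  k=4: a=17, p=44231, q=3667
  k=5: a=1, p=46764, q=3877
  k=6: a=2, p=137759, q=11421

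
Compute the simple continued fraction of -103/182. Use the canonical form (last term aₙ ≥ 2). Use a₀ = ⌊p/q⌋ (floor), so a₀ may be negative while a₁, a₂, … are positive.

-103 = -1·182 + 79
182 = 2·79 + 24
79 = 3·24 + 7
24 = 3·7 + 3
7 = 2·3 + 1
3 = 3·1 + 0  (stop)
So -103/182 = [-1; 2, 3, 3, 2, 3].

[-1; 2, 3, 3, 2, 3]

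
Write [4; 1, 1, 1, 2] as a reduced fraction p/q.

37/8

Fold from the inside: start with 2/1.
  1 + 1/2 = 3/2
  1 + 2/3 = 5/3
  1 + 3/5 = 8/5
  4 + 5/8 = 37/8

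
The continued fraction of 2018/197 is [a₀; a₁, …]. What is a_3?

1

2018 = 10·197 + 48   →  a_0 = 10
197 = 4·48 + 5   →  a_1 = 4
48 = 9·5 + 3   →  a_2 = 9
5 = 1·3 + 2   →  a_3 = 1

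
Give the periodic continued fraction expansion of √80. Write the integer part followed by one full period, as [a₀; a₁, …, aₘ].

a₀ = ⌊√80⌋ = 8.
With m₀=0, d₀=1 and mₖ₊₁ = dₖaₖ − mₖ, dₖ₊₁ = (n − mₖ₊₁²)/dₖ, aₖ₊₁ = ⌊(a₀+mₖ₊₁)/dₖ₊₁⌋:
  k=1: m=8, d=16, a=1
  k=2: m=8, d=1, a=16
d=1 and a=2a₀=16 at k=2, so the next step gives (m, d) = (8, 16) again — its k=1 value — and the period has length 2.

[8; 1, 16]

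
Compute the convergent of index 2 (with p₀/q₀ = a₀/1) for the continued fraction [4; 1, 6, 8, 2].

Using pₖ = aₖpₖ₋₁ + pₖ₋₂, qₖ = aₖqₖ₋₁ + qₖ₋₂ (with p₋₁=1, p₋₂=0, q₋₁=0, q₋₂=1):
  k=0: a=4, p=4, q=1
  k=1: a=1, p=5, q=1
  k=2: a=6, p=34, q=7

34/7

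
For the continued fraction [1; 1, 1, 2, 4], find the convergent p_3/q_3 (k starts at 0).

8/5

Using pₖ = aₖpₖ₋₁ + pₖ₋₂, qₖ = aₖqₖ₋₁ + qₖ₋₂ (with p₋₁=1, p₋₂=0, q₋₁=0, q₋₂=1):
  k=0: a=1, p=1, q=1
  k=1: a=1, p=2, q=1
  k=2: a=1, p=3, q=2
  k=3: a=2, p=8, q=5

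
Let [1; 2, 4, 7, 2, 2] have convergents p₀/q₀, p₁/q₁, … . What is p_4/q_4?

Using pₖ = aₖpₖ₋₁ + pₖ₋₂, qₖ = aₖqₖ₋₁ + qₖ₋₂ (with p₋₁=1, p₋₂=0, q₋₁=0, q₋₂=1):
  k=0: a=1, p=1, q=1
  k=1: a=2, p=3, q=2
  k=2: a=4, p=13, q=9
  k=3: a=7, p=94, q=65
  k=4: a=2, p=201, q=139

201/139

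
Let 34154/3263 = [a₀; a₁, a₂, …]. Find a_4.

3

34154 = 10·3263 + 1524   →  a_0 = 10
3263 = 2·1524 + 215   →  a_1 = 2
1524 = 7·215 + 19   →  a_2 = 7
215 = 11·19 + 6   →  a_3 = 11
19 = 3·6 + 1   →  a_4 = 3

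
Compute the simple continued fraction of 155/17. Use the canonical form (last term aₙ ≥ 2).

155 = 9·17 + 2
17 = 8·2 + 1
2 = 2·1 + 0  (stop)
So 155/17 = [9; 8, 2].

[9; 8, 2]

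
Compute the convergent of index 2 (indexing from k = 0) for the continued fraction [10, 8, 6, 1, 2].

Using pₖ = aₖpₖ₋₁ + pₖ₋₂, qₖ = aₖqₖ₋₁ + qₖ₋₂ (with p₋₁=1, p₋₂=0, q₋₁=0, q₋₂=1):
  k=0: a=10, p=10, q=1
  k=1: a=8, p=81, q=8
  k=2: a=6, p=496, q=49

496/49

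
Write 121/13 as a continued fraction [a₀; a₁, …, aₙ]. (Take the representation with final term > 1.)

[9; 3, 4]

121 = 9·13 + 4
13 = 3·4 + 1
4 = 4·1 + 0  (stop)
So 121/13 = [9; 3, 4].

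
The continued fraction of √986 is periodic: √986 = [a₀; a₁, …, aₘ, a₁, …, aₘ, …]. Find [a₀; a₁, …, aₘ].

a₀ = ⌊√986⌋ = 31.
With m₀=0, d₀=1 and mₖ₊₁ = dₖaₖ − mₖ, dₖ₊₁ = (n − mₖ₊₁²)/dₖ, aₖ₊₁ = ⌊(a₀+mₖ₊₁)/dₖ₊₁⌋:
  k=1: m=31, d=25, a=2
  k=2: m=19, d=25, a=2
  k=3: m=31, d=1, a=62
d=1 and a=2a₀=62 at k=3, so the next step gives (m, d) = (31, 25) again — its k=1 value — and the period has length 3.

[31; 2, 2, 62]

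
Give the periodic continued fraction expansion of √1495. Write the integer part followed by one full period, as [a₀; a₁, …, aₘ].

[38; 1, 1, 1, 76]

a₀ = ⌊√1495⌋ = 38.
With m₀=0, d₀=1 and mₖ₊₁ = dₖaₖ − mₖ, dₖ₊₁ = (n − mₖ₊₁²)/dₖ, aₖ₊₁ = ⌊(a₀+mₖ₊₁)/dₖ₊₁⌋:
  k=1: m=38, d=51, a=1
  k=2: m=13, d=26, a=1
  k=3: m=13, d=51, a=1
  k=4: m=38, d=1, a=76
d=1 and a=2a₀=76 at k=4, so the next step gives (m, d) = (38, 51) again — its k=1 value — and the period has length 4.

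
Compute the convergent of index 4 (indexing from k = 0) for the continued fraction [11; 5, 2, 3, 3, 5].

Using pₖ = aₖpₖ₋₁ + pₖ₋₂, qₖ = aₖqₖ₋₁ + qₖ₋₂ (with p₋₁=1, p₋₂=0, q₋₁=0, q₋₂=1):
  k=0: a=11, p=11, q=1
  k=1: a=5, p=56, q=5
  k=2: a=2, p=123, q=11
  k=3: a=3, p=425, q=38
  k=4: a=3, p=1398, q=125

1398/125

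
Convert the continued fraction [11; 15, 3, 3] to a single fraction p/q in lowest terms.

1693/153

Fold from the inside: start with 3/1.
  3 + 1/3 = 10/3
  15 + 3/10 = 153/10
  11 + 10/153 = 1693/153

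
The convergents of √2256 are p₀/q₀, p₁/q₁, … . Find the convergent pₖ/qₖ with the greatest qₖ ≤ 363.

√2256 = [47; 2, 94, …] (period length 2).
Convergents:
  p_0/q_0 = 47/1
  p_1/q_1 = 95/2
  p_2/q_2 = 8977/189
  p_3/q_3 = 18049/380
q_2 = 189 ≤ 363 < 380 = q_3, so the answer is 8977/189.

8977/189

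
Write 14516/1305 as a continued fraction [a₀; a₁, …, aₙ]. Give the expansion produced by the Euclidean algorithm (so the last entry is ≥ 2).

14516 = 11×1305 + 161
1305 = 8×161 + 17
161 = 9×17 + 8
17 = 2×8 + 1
8 = 8×1 + 0  (stop)
So 14516/1305 = [11; 8, 9, 2, 8].

[11; 8, 9, 2, 8]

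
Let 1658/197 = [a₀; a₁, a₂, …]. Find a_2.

1658 = 8·197 + 82   →  a_0 = 8
197 = 2·82 + 33   →  a_1 = 2
82 = 2·33 + 16   →  a_2 = 2

2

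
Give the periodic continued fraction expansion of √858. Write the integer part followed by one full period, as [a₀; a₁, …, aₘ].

[29; 3, 2, 3, 58]

a₀ = ⌊√858⌋ = 29.
With m₀=0, d₀=1 and mₖ₊₁ = dₖaₖ − mₖ, dₖ₊₁ = (n − mₖ₊₁²)/dₖ, aₖ₊₁ = ⌊(a₀+mₖ₊₁)/dₖ₊₁⌋:
  k=1: m=29, d=17, a=3
  k=2: m=22, d=22, a=2
  k=3: m=22, d=17, a=3
  k=4: m=29, d=1, a=58
d=1 and a=2a₀=58 at k=4, so the next step gives (m, d) = (29, 17) again — its k=1 value — and the period has length 4.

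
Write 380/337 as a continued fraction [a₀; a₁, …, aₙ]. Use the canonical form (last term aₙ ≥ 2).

[1; 7, 1, 5, 7]

380 = 1*337 + 43
337 = 7*43 + 36
43 = 1*36 + 7
36 = 5*7 + 1
7 = 7*1 + 0  (stop)
So 380/337 = [1; 7, 1, 5, 7].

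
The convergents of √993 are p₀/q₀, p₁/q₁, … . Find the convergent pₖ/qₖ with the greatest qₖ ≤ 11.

63/2

√993 = [31; 1, 1, 20, 1, 1, 62, …] (period length 6).
Convergents:
  p_0/q_0 = 31/1
  p_1/q_1 = 32/1
  p_2/q_2 = 63/2
  p_3/q_3 = 1292/41
q_2 = 2 ≤ 11 < 41 = q_3, so the answer is 63/2.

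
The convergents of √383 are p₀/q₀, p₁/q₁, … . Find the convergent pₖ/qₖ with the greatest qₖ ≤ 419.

√383 = [19; 1, 1, 3, 19, 3, 1, 1, 38, …] (period length 8).
Convergents:
  p_0/q_0 = 19/1
  p_1/q_1 = 20/1
  p_2/q_2 = 39/2
  p_3/q_3 = 137/7
  p_4/q_4 = 2642/135
  p_5/q_5 = 8063/412
  p_6/q_6 = 10705/547
q_5 = 412 ≤ 419 < 547 = q_6, so the answer is 8063/412.

8063/412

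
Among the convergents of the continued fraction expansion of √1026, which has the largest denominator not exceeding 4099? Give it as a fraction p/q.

√1026 = [32; 32, 64, …] (period length 2).
Convergents:
  p_0/q_0 = 32/1
  p_1/q_1 = 1025/32
  p_2/q_2 = 65632/2049
  p_3/q_3 = 2101249/65600
q_2 = 2049 ≤ 4099 < 65600 = q_3, so the answer is 65632/2049.

65632/2049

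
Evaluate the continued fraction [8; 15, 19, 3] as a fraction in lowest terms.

7042/873

Using pₖ = aₖpₖ₋₁ + pₖ₋₂ and qₖ = aₖqₖ₋₁ + qₖ₋₂:
  k=0: a=8, p=8, q=1
  k=1: a=15, p=121, q=15
  k=2: a=19, p=2307, q=286
  k=3: a=3, p=7042, q=873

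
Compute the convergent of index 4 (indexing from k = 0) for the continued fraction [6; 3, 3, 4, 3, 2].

Using pₖ = aₖpₖ₋₁ + pₖ₋₂, qₖ = aₖqₖ₋₁ + qₖ₋₂ (with p₋₁=1, p₋₂=0, q₋₁=0, q₋₂=1):
  k=0: a=6, p=6, q=1
  k=1: a=3, p=19, q=3
  k=2: a=3, p=63, q=10
  k=3: a=4, p=271, q=43
  k=4: a=3, p=876, q=139

876/139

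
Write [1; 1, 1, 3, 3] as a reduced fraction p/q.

Using pₖ = aₖpₖ₋₁ + pₖ₋₂ and qₖ = aₖqₖ₋₁ + qₖ₋₂:
  k=0: a=1, p=1, q=1
  k=1: a=1, p=2, q=1
  k=2: a=1, p=3, q=2
  k=3: a=3, p=11, q=7
  k=4: a=3, p=36, q=23

36/23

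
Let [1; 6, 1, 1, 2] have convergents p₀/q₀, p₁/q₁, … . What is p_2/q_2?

Using pₖ = aₖpₖ₋₁ + pₖ₋₂, qₖ = aₖqₖ₋₁ + qₖ₋₂ (with p₋₁=1, p₋₂=0, q₋₁=0, q₋₂=1):
  k=0: a=1, p=1, q=1
  k=1: a=6, p=7, q=6
  k=2: a=1, p=8, q=7

8/7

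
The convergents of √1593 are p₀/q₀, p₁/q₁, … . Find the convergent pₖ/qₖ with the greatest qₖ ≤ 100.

√1593 = [39; 1, 10, 2, 2, 2, 10, 1, 78, …] (period length 8).
Convergents:
  p_0/q_0 = 39/1
  p_1/q_1 = 40/1
  p_2/q_2 = 439/11
  p_3/q_3 = 918/23
  p_4/q_4 = 2275/57
  p_5/q_5 = 5468/137
q_4 = 57 ≤ 100 < 137 = q_5, so the answer is 2275/57.

2275/57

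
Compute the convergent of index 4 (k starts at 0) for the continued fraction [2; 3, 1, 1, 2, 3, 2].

Using pₖ = aₖpₖ₋₁ + pₖ₋₂, qₖ = aₖqₖ₋₁ + qₖ₋₂ (with p₋₁=1, p₋₂=0, q₋₁=0, q₋₂=1):
  k=0: a=2, p=2, q=1
  k=1: a=3, p=7, q=3
  k=2: a=1, p=9, q=4
  k=3: a=1, p=16, q=7
  k=4: a=2, p=41, q=18

41/18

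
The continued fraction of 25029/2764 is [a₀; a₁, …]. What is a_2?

15

25029 = 9·2764 + 153   →  a_0 = 9
2764 = 18·153 + 10   →  a_1 = 18
153 = 15·10 + 3   →  a_2 = 15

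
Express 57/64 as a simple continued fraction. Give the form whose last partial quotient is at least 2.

57 = 0·64 + 57
64 = 1·57 + 7
57 = 8·7 + 1
7 = 7·1 + 0  (stop)
So 57/64 = [0; 1, 8, 7].

[0; 1, 8, 7]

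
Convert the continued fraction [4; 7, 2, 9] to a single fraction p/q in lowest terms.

Using pₖ = aₖpₖ₋₁ + pₖ₋₂ and qₖ = aₖqₖ₋₁ + qₖ₋₂:
  k=0: a=4, p=4, q=1
  k=1: a=7, p=29, q=7
  k=2: a=2, p=62, q=15
  k=3: a=9, p=587, q=142

587/142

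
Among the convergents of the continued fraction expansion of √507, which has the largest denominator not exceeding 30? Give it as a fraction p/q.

653/29

√507 = [22; 1, 1, 14, 1, 1, 44, …] (period length 6).
Convergents:
  p_0/q_0 = 22/1
  p_1/q_1 = 23/1
  p_2/q_2 = 45/2
  p_3/q_3 = 653/29
  p_4/q_4 = 698/31
q_3 = 29 ≤ 30 < 31 = q_4, so the answer is 653/29.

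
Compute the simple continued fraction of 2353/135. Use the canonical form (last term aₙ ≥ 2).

[17; 2, 3, 19]

2353 = 17*135 + 58
135 = 2*58 + 19
58 = 3*19 + 1
19 = 19*1 + 0  (stop)
So 2353/135 = [17; 2, 3, 19].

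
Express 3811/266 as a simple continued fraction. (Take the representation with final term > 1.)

3811 = 14*266 + 87
266 = 3*87 + 5
87 = 17*5 + 2
5 = 2*2 + 1
2 = 2*1 + 0  (stop)
So 3811/266 = [14; 3, 17, 2, 2].

[14; 3, 17, 2, 2]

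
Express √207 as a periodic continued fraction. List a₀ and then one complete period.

a₀ = ⌊√207⌋ = 14.
With m₀=0, d₀=1 and mₖ₊₁ = dₖaₖ − mₖ, dₖ₊₁ = (n − mₖ₊₁²)/dₖ, aₖ₊₁ = ⌊(a₀+mₖ₊₁)/dₖ₊₁⌋:
  k=1: m=14, d=11, a=2
  k=2: m=8, d=13, a=1
  k=3: m=5, d=14, a=1
  k=4: m=9, d=9, a=2
  k=5: m=9, d=14, a=1
  k=6: m=5, d=13, a=1
  k=7: m=8, d=11, a=2
  k=8: m=14, d=1, a=28
d=1 and a=2a₀=28 at k=8, so the next step gives (m, d) = (14, 11) again — its k=1 value — and the period has length 8.

[14; 2, 1, 1, 2, 1, 1, 2, 28]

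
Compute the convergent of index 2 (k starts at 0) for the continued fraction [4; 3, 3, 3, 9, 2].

43/10

Using pₖ = aₖpₖ₋₁ + pₖ₋₂, qₖ = aₖqₖ₋₁ + qₖ₋₂ (with p₋₁=1, p₋₂=0, q₋₁=0, q₋₂=1):
  k=0: a=4, p=4, q=1
  k=1: a=3, p=13, q=3
  k=2: a=3, p=43, q=10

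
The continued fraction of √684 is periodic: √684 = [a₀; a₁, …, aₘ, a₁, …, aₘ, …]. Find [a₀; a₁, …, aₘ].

[26; 6, 1, 1, 12, 1, 1, 6, 52]

a₀ = ⌊√684⌋ = 26.
With m₀=0, d₀=1 and mₖ₊₁ = dₖaₖ − mₖ, dₖ₊₁ = (n − mₖ₊₁²)/dₖ, aₖ₊₁ = ⌊(a₀+mₖ₊₁)/dₖ₊₁⌋:
  k=1: m=26, d=8, a=6
  k=2: m=22, d=25, a=1
  k=3: m=3, d=27, a=1
  k=4: m=24, d=4, a=12
  k=5: m=24, d=27, a=1
  k=6: m=3, d=25, a=1
  k=7: m=22, d=8, a=6
  k=8: m=26, d=1, a=52
d=1 and a=2a₀=52 at k=8, so the next step gives (m, d) = (26, 8) again — its k=1 value — and the period has length 8.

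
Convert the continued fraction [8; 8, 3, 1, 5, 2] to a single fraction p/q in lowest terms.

3354/413

Fold from the inside: start with 2/1.
  5 + 1/2 = 11/2
  1 + 2/11 = 13/11
  3 + 11/13 = 50/13
  8 + 13/50 = 413/50
  8 + 50/413 = 3354/413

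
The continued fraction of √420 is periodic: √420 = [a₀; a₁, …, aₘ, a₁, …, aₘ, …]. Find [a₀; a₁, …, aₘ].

[20; 2, 40]

a₀ = ⌊√420⌋ = 20.
With m₀=0, d₀=1 and mₖ₊₁ = dₖaₖ − mₖ, dₖ₊₁ = (n − mₖ₊₁²)/dₖ, aₖ₊₁ = ⌊(a₀+mₖ₊₁)/dₖ₊₁⌋:
  k=1: m=20, d=20, a=2
  k=2: m=20, d=1, a=40
d=1 and a=2a₀=40 at k=2, so the next step gives (m, d) = (20, 20) again — its k=1 value — and the period has length 2.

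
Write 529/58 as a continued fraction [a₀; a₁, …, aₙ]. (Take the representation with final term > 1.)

[9; 8, 3, 2]

529 = 9·58 + 7
58 = 8·7 + 2
7 = 3·2 + 1
2 = 2·1 + 0  (stop)
So 529/58 = [9; 8, 3, 2].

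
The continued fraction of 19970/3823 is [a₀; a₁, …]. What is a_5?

2

19970 = 5·3823 + 855   →  a_0 = 5
3823 = 4·855 + 403   →  a_1 = 4
855 = 2·403 + 49   →  a_2 = 2
403 = 8·49 + 11   →  a_3 = 8
49 = 4·11 + 5   →  a_4 = 4
11 = 2·5 + 1   →  a_5 = 2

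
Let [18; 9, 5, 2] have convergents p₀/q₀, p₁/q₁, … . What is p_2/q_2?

Using pₖ = aₖpₖ₋₁ + pₖ₋₂, qₖ = aₖqₖ₋₁ + qₖ₋₂ (with p₋₁=1, p₋₂=0, q₋₁=0, q₋₂=1):
  k=0: a=18, p=18, q=1
  k=1: a=9, p=163, q=9
  k=2: a=5, p=833, q=46

833/46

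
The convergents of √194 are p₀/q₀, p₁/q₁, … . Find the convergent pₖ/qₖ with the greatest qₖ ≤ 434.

5446/391

√194 = [13; 1, 12, 1, 26, …] (period length 4).
Convergents:
  p_0/q_0 = 13/1
  p_1/q_1 = 14/1
  p_2/q_2 = 181/13
  p_3/q_3 = 195/14
  p_4/q_4 = 5251/377
  p_5/q_5 = 5446/391
  p_6/q_6 = 70603/5069
q_5 = 391 ≤ 434 < 5069 = q_6, so the answer is 5446/391.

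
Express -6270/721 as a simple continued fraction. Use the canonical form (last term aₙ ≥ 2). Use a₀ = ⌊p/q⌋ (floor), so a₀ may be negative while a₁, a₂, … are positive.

[-9; 3, 3, 2, 2, 1, 2, 3]

-6270 = -9·721 + 219
721 = 3·219 + 64
219 = 3·64 + 27
64 = 2·27 + 10
27 = 2·10 + 7
10 = 1·7 + 3
7 = 2·3 + 1
3 = 3·1 + 0  (stop)
So -6270/721 = [-9; 3, 3, 2, 2, 1, 2, 3].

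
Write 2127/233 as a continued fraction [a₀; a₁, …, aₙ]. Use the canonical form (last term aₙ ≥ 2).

[9; 7, 1, 3, 3, 2]

2127 = 9*233 + 30
233 = 7*30 + 23
30 = 1*23 + 7
23 = 3*7 + 2
7 = 3*2 + 1
2 = 2*1 + 0  (stop)
So 2127/233 = [9; 7, 1, 3, 3, 2].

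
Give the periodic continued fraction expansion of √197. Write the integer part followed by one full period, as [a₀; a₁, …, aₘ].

a₀ = ⌊√197⌋ = 14.
With m₀=0, d₀=1 and mₖ₊₁ = dₖaₖ − mₖ, dₖ₊₁ = (n − mₖ₊₁²)/dₖ, aₖ₊₁ = ⌊(a₀+mₖ₊₁)/dₖ₊₁⌋:
  k=1: m=14, d=1, a=28
d=1 and a=2a₀=28 at k=1, so the next step gives (m, d) = (14, 1) again — its k=1 value — and the period has length 1.

[14; 28]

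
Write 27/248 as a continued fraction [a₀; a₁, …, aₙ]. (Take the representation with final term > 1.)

[0; 9, 5, 2, 2]

27 = 0·248 + 27
248 = 9·27 + 5
27 = 5·5 + 2
5 = 2·2 + 1
2 = 2·1 + 0  (stop)
So 27/248 = [0; 9, 5, 2, 2].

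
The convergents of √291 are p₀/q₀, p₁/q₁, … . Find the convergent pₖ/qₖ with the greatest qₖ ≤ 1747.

√291 = [17; 17, 34, …] (period length 2).
Convergents:
  p_0/q_0 = 17/1
  p_1/q_1 = 290/17
  p_2/q_2 = 9877/579
  p_3/q_3 = 168199/9860
q_2 = 579 ≤ 1747 < 9860 = q_3, so the answer is 9877/579.

9877/579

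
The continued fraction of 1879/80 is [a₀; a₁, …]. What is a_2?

19

1879 = 23·80 + 39   →  a_0 = 23
80 = 2·39 + 2   →  a_1 = 2
39 = 19·2 + 1   →  a_2 = 19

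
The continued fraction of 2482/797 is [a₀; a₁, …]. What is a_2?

2482 = 3·797 + 91   →  a_0 = 3
797 = 8·91 + 69   →  a_1 = 8
91 = 1·69 + 22   →  a_2 = 1

1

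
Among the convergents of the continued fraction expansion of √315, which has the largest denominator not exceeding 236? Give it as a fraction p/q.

√315 = [17; 1, 2, 1, 34, …] (period length 4).
Convergents:
  p_0/q_0 = 17/1
  p_1/q_1 = 18/1
  p_2/q_2 = 53/3
  p_3/q_3 = 71/4
  p_4/q_4 = 2467/139
  p_5/q_5 = 2538/143
  p_6/q_6 = 7543/425
q_5 = 143 ≤ 236 < 425 = q_6, so the answer is 2538/143.

2538/143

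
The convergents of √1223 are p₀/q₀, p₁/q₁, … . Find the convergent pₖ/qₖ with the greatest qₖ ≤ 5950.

85645/2449

√1223 = [34; 1, 33, 1, 68, …] (period length 4).
Convergents:
  p_0/q_0 = 34/1
  p_1/q_1 = 35/1
  p_2/q_2 = 1189/34
  p_3/q_3 = 1224/35
  p_4/q_4 = 84421/2414
  p_5/q_5 = 85645/2449
  p_6/q_6 = 2910706/83231
q_5 = 2449 ≤ 5950 < 83231 = q_6, so the answer is 85645/2449.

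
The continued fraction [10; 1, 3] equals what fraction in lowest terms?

Fold from the inside: start with 3/1.
  1 + 1/3 = 4/3
  10 + 3/4 = 43/4

43/4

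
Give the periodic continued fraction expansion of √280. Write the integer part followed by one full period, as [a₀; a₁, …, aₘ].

[16; 1, 2, 1, 2, 1, 32]

a₀ = ⌊√280⌋ = 16.
With m₀=0, d₀=1 and mₖ₊₁ = dₖaₖ − mₖ, dₖ₊₁ = (n − mₖ₊₁²)/dₖ, aₖ₊₁ = ⌊(a₀+mₖ₊₁)/dₖ₊₁⌋:
  k=1: m=16, d=24, a=1
  k=2: m=8, d=9, a=2
  k=3: m=10, d=20, a=1
  k=4: m=10, d=9, a=2
  k=5: m=8, d=24, a=1
  k=6: m=16, d=1, a=32
d=1 and a=2a₀=32 at k=6, so the next step gives (m, d) = (16, 24) again — its k=1 value — and the period has length 6.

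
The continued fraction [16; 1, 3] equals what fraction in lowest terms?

67/4

Using pₖ = aₖpₖ₋₁ + pₖ₋₂ and qₖ = aₖqₖ₋₁ + qₖ₋₂:
  k=0: a=16, p=16, q=1
  k=1: a=1, p=17, q=1
  k=2: a=3, p=67, q=4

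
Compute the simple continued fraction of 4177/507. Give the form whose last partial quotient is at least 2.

[8; 4, 5, 3, 1, 5]

4177 = 8*507 + 121
507 = 4*121 + 23
121 = 5*23 + 6
23 = 3*6 + 5
6 = 1*5 + 1
5 = 5*1 + 0  (stop)
So 4177/507 = [8; 4, 5, 3, 1, 5].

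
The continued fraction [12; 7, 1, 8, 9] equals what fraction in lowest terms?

Fold from the inside: start with 9/1.
  8 + 1/9 = 73/9
  1 + 9/73 = 82/73
  7 + 73/82 = 647/82
  12 + 82/647 = 7846/647

7846/647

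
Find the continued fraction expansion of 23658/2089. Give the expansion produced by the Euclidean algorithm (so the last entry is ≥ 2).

23658 = 11·2089 + 679
2089 = 3·679 + 52
679 = 13·52 + 3
52 = 17·3 + 1
3 = 3·1 + 0  (stop)
So 23658/2089 = [11; 3, 13, 17, 3].

[11; 3, 13, 17, 3]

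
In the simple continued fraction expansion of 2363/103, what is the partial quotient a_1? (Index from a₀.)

1

2363 = 22·103 + 97   →  a_0 = 22
103 = 1·97 + 6   →  a_1 = 1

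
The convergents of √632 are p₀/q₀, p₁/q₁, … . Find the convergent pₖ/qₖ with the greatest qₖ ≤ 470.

√632 = [25; 7, 6, 7, 50, …] (period length 4).
Convergents:
  p_0/q_0 = 25/1
  p_1/q_1 = 176/7
  p_2/q_2 = 1081/43
  p_3/q_3 = 7743/308
  p_4/q_4 = 388231/15443
q_3 = 308 ≤ 470 < 15443 = q_4, so the answer is 7743/308.

7743/308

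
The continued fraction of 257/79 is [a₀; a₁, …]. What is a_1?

3

257 = 3·79 + 20   →  a_0 = 3
79 = 3·20 + 19   →  a_1 = 3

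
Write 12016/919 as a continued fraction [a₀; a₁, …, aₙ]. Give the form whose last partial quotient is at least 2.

12016 = 13×919 + 69
919 = 13×69 + 22
69 = 3×22 + 3
22 = 7×3 + 1
3 = 3×1 + 0  (stop)
So 12016/919 = [13; 13, 3, 7, 3].

[13; 13, 3, 7, 3]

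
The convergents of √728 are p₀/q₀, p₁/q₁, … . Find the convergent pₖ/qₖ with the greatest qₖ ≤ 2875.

77194/2861

√728 = [26; 1, 52, …] (period length 2).
Convergents:
  p_0/q_0 = 26/1
  p_1/q_1 = 27/1
  p_2/q_2 = 1430/53
  p_3/q_3 = 1457/54
  p_4/q_4 = 77194/2861
  p_5/q_5 = 78651/2915
q_4 = 2861 ≤ 2875 < 2915 = q_5, so the answer is 77194/2861.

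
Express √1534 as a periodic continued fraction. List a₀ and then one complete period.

[39; 6, 78]

a₀ = ⌊√1534⌋ = 39.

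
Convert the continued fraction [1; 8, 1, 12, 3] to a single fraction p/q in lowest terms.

397/357

Fold from the inside: start with 3/1.
  12 + 1/3 = 37/3
  1 + 3/37 = 40/37
  8 + 37/40 = 357/40
  1 + 40/357 = 397/357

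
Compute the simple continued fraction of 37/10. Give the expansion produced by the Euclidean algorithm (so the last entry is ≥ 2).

[3; 1, 2, 3]

37 = 3×10 + 7
10 = 1×7 + 3
7 = 2×3 + 1
3 = 3×1 + 0  (stop)
So 37/10 = [3; 1, 2, 3].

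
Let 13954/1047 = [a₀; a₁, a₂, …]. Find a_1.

13954 = 13·1047 + 343   →  a_0 = 13
1047 = 3·343 + 18   →  a_1 = 3

3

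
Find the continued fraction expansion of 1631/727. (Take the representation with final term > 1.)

[2; 4, 9, 3, 6]

1631 = 2·727 + 177
727 = 4·177 + 19
177 = 9·19 + 6
19 = 3·6 + 1
6 = 6·1 + 0  (stop)
So 1631/727 = [2; 4, 9, 3, 6].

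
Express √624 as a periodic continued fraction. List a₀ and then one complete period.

a₀ = ⌊√624⌋ = 24.
With m₀=0, d₀=1 and mₖ₊₁ = dₖaₖ − mₖ, dₖ₊₁ = (n − mₖ₊₁²)/dₖ, aₖ₊₁ = ⌊(a₀+mₖ₊₁)/dₖ₊₁⌋:
  k=1: m=24, d=48, a=1
  k=2: m=24, d=1, a=48
d=1 and a=2a₀=48 at k=2, so the next step gives (m, d) = (24, 48) again — its k=1 value — and the period has length 2.

[24; 1, 48]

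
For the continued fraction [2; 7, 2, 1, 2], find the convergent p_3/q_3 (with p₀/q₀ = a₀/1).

Using pₖ = aₖpₖ₋₁ + pₖ₋₂, qₖ = aₖqₖ₋₁ + qₖ₋₂ (with p₋₁=1, p₋₂=0, q₋₁=0, q₋₂=1):
  k=0: a=2, p=2, q=1
  k=1: a=7, p=15, q=7
  k=2: a=2, p=32, q=15
  k=3: a=1, p=47, q=22

47/22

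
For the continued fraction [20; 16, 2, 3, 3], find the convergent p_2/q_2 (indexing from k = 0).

Using pₖ = aₖpₖ₋₁ + pₖ₋₂, qₖ = aₖqₖ₋₁ + qₖ₋₂ (with p₋₁=1, p₋₂=0, q₋₁=0, q₋₂=1):
  k=0: a=20, p=20, q=1
  k=1: a=16, p=321, q=16
  k=2: a=2, p=662, q=33

662/33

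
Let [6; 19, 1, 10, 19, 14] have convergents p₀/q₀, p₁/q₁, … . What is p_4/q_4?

25296/4181

Using pₖ = aₖpₖ₋₁ + pₖ₋₂, qₖ = aₖqₖ₋₁ + qₖ₋₂ (with p₋₁=1, p₋₂=0, q₋₁=0, q₋₂=1):
  k=0: a=6, p=6, q=1
  k=1: a=19, p=115, q=19
  k=2: a=1, p=121, q=20
  k=3: a=10, p=1325, q=219
  k=4: a=19, p=25296, q=4181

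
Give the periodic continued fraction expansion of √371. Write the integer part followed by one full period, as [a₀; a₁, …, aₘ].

[19; 3, 1, 4, 1, 3, 38]

a₀ = ⌊√371⌋ = 19.
With m₀=0, d₀=1 and mₖ₊₁ = dₖaₖ − mₖ, dₖ₊₁ = (n − mₖ₊₁²)/dₖ, aₖ₊₁ = ⌊(a₀+mₖ₊₁)/dₖ₊₁⌋:
  k=1: m=19, d=10, a=3
  k=2: m=11, d=25, a=1
  k=3: m=14, d=7, a=4
  k=4: m=14, d=25, a=1
  k=5: m=11, d=10, a=3
  k=6: m=19, d=1, a=38
d=1 and a=2a₀=38 at k=6, so the next step gives (m, d) = (19, 10) again — its k=1 value — and the period has length 6.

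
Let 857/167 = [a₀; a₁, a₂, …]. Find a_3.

857 = 5·167 + 22   →  a_0 = 5
167 = 7·22 + 13   →  a_1 = 7
22 = 1·13 + 9   →  a_2 = 1
13 = 1·9 + 4   →  a_3 = 1

1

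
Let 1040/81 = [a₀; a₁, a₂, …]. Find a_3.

1040 = 12·81 + 68   →  a_0 = 12
81 = 1·68 + 13   →  a_1 = 1
68 = 5·13 + 3   →  a_2 = 5
13 = 4·3 + 1   →  a_3 = 4

4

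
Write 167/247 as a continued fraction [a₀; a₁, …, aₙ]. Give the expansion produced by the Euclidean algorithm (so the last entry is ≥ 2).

167 = 0×247 + 167
247 = 1×167 + 80
167 = 2×80 + 7
80 = 11×7 + 3
7 = 2×3 + 1
3 = 3×1 + 0  (stop)
So 167/247 = [0; 1, 2, 11, 2, 3].

[0; 1, 2, 11, 2, 3]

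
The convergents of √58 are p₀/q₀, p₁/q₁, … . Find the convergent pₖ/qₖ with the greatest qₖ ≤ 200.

1447/190

√58 = [7; 1, 1, 1, 1, 1, 1, 14, …] (period length 7).
Convergents:
  p_0/q_0 = 7/1
  p_1/q_1 = 8/1
  p_2/q_2 = 15/2
  p_3/q_3 = 23/3
  p_4/q_4 = 38/5
  p_5/q_5 = 61/8
  p_6/q_6 = 99/13
  p_7/q_7 = 1447/190
  p_8/q_8 = 1546/203
q_7 = 190 ≤ 200 < 203 = q_8, so the answer is 1447/190.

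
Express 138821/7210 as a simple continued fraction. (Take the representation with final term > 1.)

[19; 3, 1, 15, 16, 3, 2]

138821 = 19·7210 + 1831
7210 = 3·1831 + 1717
1831 = 1·1717 + 114
1717 = 15·114 + 7
114 = 16·7 + 2
7 = 3·2 + 1
2 = 2·1 + 0  (stop)
So 138821/7210 = [19; 3, 1, 15, 16, 3, 2].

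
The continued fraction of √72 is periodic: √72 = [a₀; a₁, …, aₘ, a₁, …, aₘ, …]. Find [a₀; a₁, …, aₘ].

[8; 2, 16]

a₀ = ⌊√72⌋ = 8.
With m₀=0, d₀=1 and mₖ₊₁ = dₖaₖ − mₖ, dₖ₊₁ = (n − mₖ₊₁²)/dₖ, aₖ₊₁ = ⌊(a₀+mₖ₊₁)/dₖ₊₁⌋:
  k=1: m=8, d=8, a=2
  k=2: m=8, d=1, a=16
d=1 and a=2a₀=16 at k=2, so the next step gives (m, d) = (8, 8) again — its k=1 value — and the period has length 2.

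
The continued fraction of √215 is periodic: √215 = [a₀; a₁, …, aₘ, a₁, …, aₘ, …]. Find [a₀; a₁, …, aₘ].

a₀ = ⌊√215⌋ = 14.

[14; 1, 1, 1, 28]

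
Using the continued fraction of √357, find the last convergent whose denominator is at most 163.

3042/161

√357 = [18; 1, 8, 2, 8, 1, 36, …] (period length 6).
Convergents:
  p_0/q_0 = 18/1
  p_1/q_1 = 19/1
  p_2/q_2 = 170/9
  p_3/q_3 = 359/19
  p_4/q_4 = 3042/161
  p_5/q_5 = 3401/180
q_4 = 161 ≤ 163 < 180 = q_5, so the answer is 3042/161.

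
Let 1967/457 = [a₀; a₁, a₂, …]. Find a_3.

2

1967 = 4·457 + 139   →  a_0 = 4
457 = 3·139 + 40   →  a_1 = 3
139 = 3·40 + 19   →  a_2 = 3
40 = 2·19 + 2   →  a_3 = 2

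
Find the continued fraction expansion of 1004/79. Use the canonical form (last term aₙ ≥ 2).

[12; 1, 2, 2, 3, 3]

1004 = 12*79 + 56
79 = 1*56 + 23
56 = 2*23 + 10
23 = 2*10 + 3
10 = 3*3 + 1
3 = 3*1 + 0  (stop)
So 1004/79 = [12; 1, 2, 2, 3, 3].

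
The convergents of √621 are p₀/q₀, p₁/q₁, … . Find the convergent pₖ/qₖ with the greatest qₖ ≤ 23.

299/12

√621 = [24; 1, 11, 2, 11, 1, 48, …] (period length 6).
Convergents:
  p_0/q_0 = 24/1
  p_1/q_1 = 25/1
  p_2/q_2 = 299/12
  p_3/q_3 = 623/25
q_2 = 12 ≤ 23 < 25 = q_3, so the answer is 299/12.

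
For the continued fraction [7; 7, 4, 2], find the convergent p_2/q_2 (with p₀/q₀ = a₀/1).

Using pₖ = aₖpₖ₋₁ + pₖ₋₂, qₖ = aₖqₖ₋₁ + qₖ₋₂ (with p₋₁=1, p₋₂=0, q₋₁=0, q₋₂=1):
  k=0: a=7, p=7, q=1
  k=1: a=7, p=50, q=7
  k=2: a=4, p=207, q=29

207/29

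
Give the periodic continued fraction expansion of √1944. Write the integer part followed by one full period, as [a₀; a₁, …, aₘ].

[44; 11, 88]

a₀ = ⌊√1944⌋ = 44.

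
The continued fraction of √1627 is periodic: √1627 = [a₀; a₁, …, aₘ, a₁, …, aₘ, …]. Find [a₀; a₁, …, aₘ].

[40; 2, 1, 39, 1, 2, 80]

a₀ = ⌊√1627⌋ = 40.
With m₀=0, d₀=1 and mₖ₊₁ = dₖaₖ − mₖ, dₖ₊₁ = (n − mₖ₊₁²)/dₖ, aₖ₊₁ = ⌊(a₀+mₖ₊₁)/dₖ₊₁⌋:
  k=1: m=40, d=27, a=2
  k=2: m=14, d=53, a=1
  k=3: m=39, d=2, a=39
  k=4: m=39, d=53, a=1
  k=5: m=14, d=27, a=2
  k=6: m=40, d=1, a=80
d=1 and a=2a₀=80 at k=6, so the next step gives (m, d) = (40, 27) again — its k=1 value — and the period has length 6.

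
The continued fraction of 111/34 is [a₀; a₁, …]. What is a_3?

3

111 = 3·34 + 9   →  a_0 = 3
34 = 3·9 + 7   →  a_1 = 3
9 = 1·7 + 2   →  a_2 = 1
7 = 3·2 + 1   →  a_3 = 3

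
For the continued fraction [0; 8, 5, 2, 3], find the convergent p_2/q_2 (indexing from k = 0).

Using pₖ = aₖpₖ₋₁ + pₖ₋₂, qₖ = aₖqₖ₋₁ + qₖ₋₂ (with p₋₁=1, p₋₂=0, q₋₁=0, q₋₂=1):
  k=0: a=0, p=0, q=1
  k=1: a=8, p=1, q=8
  k=2: a=5, p=5, q=41

5/41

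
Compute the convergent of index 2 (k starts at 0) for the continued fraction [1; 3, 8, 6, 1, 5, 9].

33/25

Using pₖ = aₖpₖ₋₁ + pₖ₋₂, qₖ = aₖqₖ₋₁ + qₖ₋₂ (with p₋₁=1, p₋₂=0, q₋₁=0, q₋₂=1):
  k=0: a=1, p=1, q=1
  k=1: a=3, p=4, q=3
  k=2: a=8, p=33, q=25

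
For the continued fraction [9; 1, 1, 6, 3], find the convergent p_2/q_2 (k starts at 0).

19/2

Using pₖ = aₖpₖ₋₁ + pₖ₋₂, qₖ = aₖqₖ₋₁ + qₖ₋₂ (with p₋₁=1, p₋₂=0, q₋₁=0, q₋₂=1):
  k=0: a=9, p=9, q=1
  k=1: a=1, p=10, q=1
  k=2: a=1, p=19, q=2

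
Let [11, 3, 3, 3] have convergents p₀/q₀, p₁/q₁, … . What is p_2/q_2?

Using pₖ = aₖpₖ₋₁ + pₖ₋₂, qₖ = aₖqₖ₋₁ + qₖ₋₂ (with p₋₁=1, p₋₂=0, q₋₁=0, q₋₂=1):
  k=0: a=11, p=11, q=1
  k=1: a=3, p=34, q=3
  k=2: a=3, p=113, q=10

113/10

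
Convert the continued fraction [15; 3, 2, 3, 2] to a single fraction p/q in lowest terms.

Fold from the inside: start with 2/1.
  3 + 1/2 = 7/2
  2 + 2/7 = 16/7
  3 + 7/16 = 55/16
  15 + 16/55 = 841/55

841/55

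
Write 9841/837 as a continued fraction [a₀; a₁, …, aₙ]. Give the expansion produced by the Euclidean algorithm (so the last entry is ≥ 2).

9841 = 11*837 + 634
837 = 1*634 + 203
634 = 3*203 + 25
203 = 8*25 + 3
25 = 8*3 + 1
3 = 3*1 + 0  (stop)
So 9841/837 = [11; 1, 3, 8, 8, 3].

[11; 1, 3, 8, 8, 3]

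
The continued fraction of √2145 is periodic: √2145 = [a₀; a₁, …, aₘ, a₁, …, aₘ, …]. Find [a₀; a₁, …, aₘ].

a₀ = ⌊√2145⌋ = 46.
With m₀=0, d₀=1 and mₖ₊₁ = dₖaₖ − mₖ, dₖ₊₁ = (n − mₖ₊₁²)/dₖ, aₖ₊₁ = ⌊(a₀+mₖ₊₁)/dₖ₊₁⌋:
  k=1: m=46, d=29, a=3
  k=2: m=41, d=16, a=5
  k=3: m=39, d=39, a=2
  k=4: m=39, d=16, a=5
  k=5: m=41, d=29, a=3
  k=6: m=46, d=1, a=92
d=1 and a=2a₀=92 at k=6, so the next step gives (m, d) = (46, 29) again — its k=1 value — and the period has length 6.

[46; 3, 5, 2, 5, 3, 92]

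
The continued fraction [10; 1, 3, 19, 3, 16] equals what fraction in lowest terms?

41260/3837

Fold from the inside: start with 16/1.
  3 + 1/16 = 49/16
  19 + 16/49 = 947/49
  3 + 49/947 = 2890/947
  1 + 947/2890 = 3837/2890
  10 + 2890/3837 = 41260/3837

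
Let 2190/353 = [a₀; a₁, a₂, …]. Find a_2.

1

2190 = 6·353 + 72   →  a_0 = 6
353 = 4·72 + 65   →  a_1 = 4
72 = 1·65 + 7   →  a_2 = 1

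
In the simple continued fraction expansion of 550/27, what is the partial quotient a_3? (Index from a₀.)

550 = 20·27 + 10   →  a_0 = 20
27 = 2·10 + 7   →  a_1 = 2
10 = 1·7 + 3   →  a_2 = 1
7 = 2·3 + 1   →  a_3 = 2

2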